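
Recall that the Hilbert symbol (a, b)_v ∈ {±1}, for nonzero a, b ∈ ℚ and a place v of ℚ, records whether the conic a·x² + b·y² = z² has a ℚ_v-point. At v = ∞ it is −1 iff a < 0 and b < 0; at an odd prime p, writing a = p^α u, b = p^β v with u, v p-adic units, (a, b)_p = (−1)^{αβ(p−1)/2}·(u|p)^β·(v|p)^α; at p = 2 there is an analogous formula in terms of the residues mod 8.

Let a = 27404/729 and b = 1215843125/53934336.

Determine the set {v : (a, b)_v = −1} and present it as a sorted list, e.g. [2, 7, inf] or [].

Mod squares: a ≡ 6851, b ≡ 29. Check v ∈ {∞, 2, 3, 5, 7, 13, 17, 29, 31, 37}.
v=3: a=3^-6·(≡2), b=3^-6·(≡2) mod 3; (2|3)=-1, (2|3)=-1; (−1)^{-6·-6·1}·(-1)^-6·(-1)^-6 = +1.
v=∞: 6851 > 0 and 29 > 0  ⇒  (a,b)_∞ = +1.
v=17: a=17^1·(≡10), b=17^-2·(≡10) mod 17; (10|17)=-1, (10|17)=-1; (−1)^{1·-2·8}·(-1)^-2·(-1)^1 = -1.
v=29: a=29^0·(≡7), b=29^1·(≡9) mod 29; (7|29)=+1, (9|29)=+1; (−1)^{0·1·14}·(+1)^1·(+1)^0 = +1.
v=13: a=13^1·(≡2), b=13^0·(≡3) mod 13; (2|13)=-1, (3|13)=+1; (−1)^{1·0·6}·(-1)^0·(+1)^1 = +1.
v=7: a=7^0·(≡6), b=7^2·(≡1) mod 7; (6|7)=-1, (1|7)=+1; (−1)^{0·2·3}·(-1)^2·(+1)^0 = +1.
v=31: a=31^1·(≡1), b=31^0·(≡24) mod 31; (1|31)=+1, (24|31)=-1; (−1)^{1·0·15}·(+1)^0·(-1)^1 = -1.
v=37: a=37^0·(≡18), b=37^2·(≡19) mod 37; (18|37)=-1, (19|37)=-1; (−1)^{0·2·18}·(-1)^2·(-1)^0 = +1.
v=2: v_2(a)=2, v_2(b)=-8; units ≡ 3, 5 (mod 8); ε·ε+αω+βω = 1·0+2·1+-8·1 ≡ 0  ⇒  (a,b)_2 = +1.
v=5: a=5^0·(≡1), b=5^4·(≡4) mod 5; (1|5)=+1, (4|5)=+1; (−1)^{0·4·2}·(+1)^4·(+1)^0 = +1.
|Ram(6851, 29)| = 2, even; anisotropic at {17, 31}.

[17, 31]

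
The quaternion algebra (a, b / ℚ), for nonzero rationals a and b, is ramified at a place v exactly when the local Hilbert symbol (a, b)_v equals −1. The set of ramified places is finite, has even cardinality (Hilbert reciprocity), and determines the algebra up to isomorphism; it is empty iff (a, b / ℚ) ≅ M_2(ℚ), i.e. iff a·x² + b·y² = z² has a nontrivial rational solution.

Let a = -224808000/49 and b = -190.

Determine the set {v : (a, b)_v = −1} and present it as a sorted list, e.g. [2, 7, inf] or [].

[3, 5, 17, inf]

Mod squares: a ≡ -140505, b ≡ -190. Check v ∈ {∞, 2, 3, 5, 7, 17, 19, 29}.
v=5: a=5^3·(≡4), b=5^1·(≡2) mod 5; (4|5)=+1, (2|5)=-1; (−1)^{3·1·2}·(+1)^1·(-1)^3 = -1.
v=7: a=7^-2·(≡3), b=7^0·(≡6) mod 7; (3|7)=-1, (6|7)=-1; (−1)^{-2·0·3}·(-1)^0·(-1)^-2 = +1.
v=2: v_2(a)=6, v_2(b)=1; units ≡ 7, 1 (mod 8); ε·ε+αω+βω = 1·0+6·0+1·0 ≡ 0  ⇒  (a,b)_2 = +1.
v=∞: -140505 < 0 and -190 < 0  ⇒  (a,b)_∞ = -1.
v=3: a=3^1·(≡1), b=3^0·(≡2) mod 3; (1|3)=+1, (2|3)=-1; (−1)^{1·0·1}·(+1)^0·(-1)^1 = -1.
v=19: a=19^1·(≡2), b=19^1·(≡9) mod 19; (2|19)=-1, (9|19)=+1; (−1)^{1·1·9}·(-1)^1·(+1)^1 = +1.
v=17: a=17^1·(≡3), b=17^0·(≡14) mod 17; (3|17)=-1, (14|17)=-1; (−1)^{1·0·8}·(-1)^0·(-1)^1 = -1.
v=29: a=29^1·(≡14), b=29^0·(≡13) mod 29; (14|29)=-1, (13|29)=+1; (−1)^{1·0·14}·(-1)^0·(+1)^1 = +1.
|Ram(-140505, -190)| = 4, even; anisotropic at {3, 5, 17, ∞}.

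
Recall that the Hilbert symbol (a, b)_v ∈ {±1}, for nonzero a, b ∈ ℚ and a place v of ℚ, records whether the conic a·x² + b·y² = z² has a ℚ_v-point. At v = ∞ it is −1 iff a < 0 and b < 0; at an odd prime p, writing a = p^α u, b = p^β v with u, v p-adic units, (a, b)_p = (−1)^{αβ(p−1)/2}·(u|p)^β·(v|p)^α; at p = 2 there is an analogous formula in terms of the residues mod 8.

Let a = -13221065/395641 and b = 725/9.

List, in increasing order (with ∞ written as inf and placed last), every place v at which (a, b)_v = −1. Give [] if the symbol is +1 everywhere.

[]

(a, b) ≡ (-65, 29) mod (ℚ^×)²; places V = {2, 3, 5, 11, 13, 17, 29, 37, 41, ∞}.
(a,b)_5: α=1, u≡2; β=2, v≡1 (mod 5); (2|5)=-1, (1|5)=+1; sign (−1)^0·-1^2·+1^1 = +1.
(a,b)_29: α=0, u≡28; β=1, v≡6 (mod 29); (28|29)=+1, (6|29)=+1; sign (−1)^0·+1^1·+1^0 = +1.
(a,b)_17: α=-2, u≡10; β=0, v≡5 (mod 17); (10|17)=-1, (5|17)=-1; sign (−1)^0·-1^0·-1^-2 = +1.
(a,b)_41: α=2, u≡22; β=0, v≡35 (mod 41); (22|41)=-1, (35|41)=-1; sign (−1)^0·-1^0·-1^2 = +1.
(a,b)_11: α=2, u≡5; β=0, v≡6 (mod 11); (5|11)=+1, (6|11)=-1; sign (−1)^0·+1^0·-1^2 = +1.
(a,b)_37: α=-2, u≡11; β=0, v≡23 (mod 37); (11|37)=+1, (23|37)=-1; sign (−1)^0·+1^0·-1^-2 = +1.
(a,b)_13: α=1, u≡2; β=0, v≡4 (mod 13); (2|13)=-1, (4|13)=+1; sign (−1)^0·-1^0·+1^1 = +1.
(a,b)_2: α=0, β=0; u≡7, v≡5 (mod 8); ε(u)ε(v)=1·0, αω(v)=0·1, βω(u)=0·0; sum ≡ 0  ⇒  +1.
(a,b)_∞: sgn(-65)=−, sgn(29)=+, so +1.
(a,b)_3: α=0, u≡1; β=-2, v≡2 (mod 3); (1|3)=+1, (2|3)=-1; sign (−1)^0·+1^-2·-1^0 = +1.
Every local symbol is +1, so the conic -65·x² + 29·y² = z² has ℚ_v-points for all v and hence a ℚ-point; (a, b / ℚ) ≅ M_2(ℚ).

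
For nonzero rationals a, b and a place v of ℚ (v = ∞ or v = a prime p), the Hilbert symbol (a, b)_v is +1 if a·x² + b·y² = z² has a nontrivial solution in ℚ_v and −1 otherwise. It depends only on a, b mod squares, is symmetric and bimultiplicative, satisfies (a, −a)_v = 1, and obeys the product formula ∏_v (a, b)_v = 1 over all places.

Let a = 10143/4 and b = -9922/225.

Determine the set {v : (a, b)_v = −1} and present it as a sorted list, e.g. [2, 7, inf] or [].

(a, b) ≡ (23, -82) mod (ℚ^×)²; places V = {2, 3, 5, 7, 11, 23, 41, ∞}.
(a,b)_23: α=1, u≡1; β=0, v≡11 (mod 23); (1|23)=+1, (11|23)=-1; sign (−1)^0·+1^0·-1^1 = -1.
(a,b)_3: α=2, u≡2; β=-2, v≡2 (mod 3); (2|3)=-1, (2|3)=-1; sign (−1)^0·-1^-2·-1^2 = +1.
(a,b)_2: α=-2, β=1; u≡7, v≡7 (mod 8); ε(u)ε(v)=1·1, αω(v)=-2·0, βω(u)=1·0; sum ≡ 1  ⇒  -1.
(a,b)_7: α=2, u≡1; β=0, v≡4 (mod 7); (1|7)=+1, (4|7)=+1; sign (−1)^0·+1^0·+1^2 = +1.
(a,b)_41: α=0, u≡4; β=1, v≡33 (mod 41); (4|41)=+1, (33|41)=+1; sign (−1)^0·+1^1·+1^0 = +1.
(a,b)_5: α=0, u≡2; β=-2, v≡2 (mod 5); (2|5)=-1, (2|5)=-1; sign (−1)^0·-1^-2·-1^0 = +1.
(a,b)_11: α=0, u≡3; β=2, v≡10 (mod 11); (3|11)=+1, (10|11)=-1; sign (−1)^0·+1^2·-1^0 = +1.
(a,b)_∞: sgn(23)=+, sgn(-82)=−, so +1.
(23, -82 / ℚ) ramifies at {2, 23}: a division algebra.

[2, 23]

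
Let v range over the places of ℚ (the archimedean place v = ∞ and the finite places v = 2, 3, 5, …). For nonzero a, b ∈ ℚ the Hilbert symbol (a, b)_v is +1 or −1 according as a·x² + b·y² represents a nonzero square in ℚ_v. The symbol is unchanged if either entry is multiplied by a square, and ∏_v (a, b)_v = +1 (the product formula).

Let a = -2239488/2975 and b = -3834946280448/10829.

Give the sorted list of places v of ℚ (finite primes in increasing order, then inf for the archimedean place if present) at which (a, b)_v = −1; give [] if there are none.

(a, b) ≡ (-357, -19227) mod (ℚ^×)²; places V = {2, 3, 5, 7, 13, 17, 29, ∞}.
(a,b)_7: α=-1, u≡3; β=-2, v≡1 (mod 7); (3|7)=-1, (1|7)=+1; sign (−1)^0·-1^-2·+1^-1 = +1.
(a,b)_17: α=-1, u≡15; β=-1, v≡16 (mod 17); (15|17)=+1, (16|17)=+1; sign (−1)^0·+1^-1·+1^-1 = +1.
(a,b)_13: α=0, u≡2; β=-1, v≡3 (mod 13); (2|13)=-1, (3|13)=+1; sign (−1)^0·-1^-1·+1^0 = -1.
(a,b)_2: α=10, β=10; u≡3, v≡5 (mod 8); ε(u)ε(v)=1·0, αω(v)=10·1, βω(u)=10·1; sum ≡ 0  ⇒  +1.
(a,b)_3: α=7, u≡1; β=17, v≡2 (mod 3); (1|3)=+1, (2|3)=-1; sign (−1)^1·+1^17·-1^7 = +1.
(a,b)_5: α=-2, u≡3; β=0, v≡3 (mod 5); (3|5)=-1, (3|5)=-1; sign (−1)^0·-1^0·-1^-2 = +1.
(a,b)_29: α=0, u≡9; β=1, v≡13 (mod 29); (9|29)=+1, (13|29)=+1; sign (−1)^0·+1^1·+1^0 = +1.
(a,b)_∞: sgn(-357)=−, sgn(-19227)=−, so -1.
Ram(-357, -19227) = {13, ∞}; no ℚ_13-point on the conic.

[13, inf]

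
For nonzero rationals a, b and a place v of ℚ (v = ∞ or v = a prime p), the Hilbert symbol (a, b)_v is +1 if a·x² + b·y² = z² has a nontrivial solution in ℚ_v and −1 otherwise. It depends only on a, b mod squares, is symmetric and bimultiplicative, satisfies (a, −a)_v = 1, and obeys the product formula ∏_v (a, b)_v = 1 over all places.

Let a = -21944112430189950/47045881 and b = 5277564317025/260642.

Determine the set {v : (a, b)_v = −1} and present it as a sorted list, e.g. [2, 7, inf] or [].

Mod squares: a ≡ -462, b ≡ 2. Check v ∈ {∞, 2, 3, 5, 7, 11, 13, 17, 19}.
v=7: a=7^3·(≡2), b=7^2·(≡4) mod 7; (2|7)=+1, (4|7)=+1; (−1)^{3·2·3}·(+1)^2·(+1)^3 = +1.
v=19: a=19^-6·(≡18), b=19^-4·(≡3) mod 19; (18|19)=-1, (3|19)=-1; (−1)^{-6·-4·9}·(-1)^-4·(-1)^-6 = +1.
v=2: v_2(a)=1, v_2(b)=-1; units ≡ 1, 1 (mod 8); ε·ε+αω+βω = 0·0+1·0+-1·0 ≡ 0  ⇒  (a,b)_2 = +1.
v=17: a=17^2·(≡10), b=17^2·(≡15) mod 17; (10|17)=-1, (15|17)=+1; (−1)^{2·2·8}·(-1)^2·(+1)^2 = +1.
v=13: a=13^2·(≡6), b=13^2·(≡2) mod 13; (6|13)=-1, (2|13)=-1; (−1)^{2·2·6}·(-1)^2·(-1)^2 = +1.
v=3: a=3^9·(≡2), b=3^6·(≡2) mod 3; (2|3)=-1, (2|3)=-1; (−1)^{9·6·1}·(-1)^6·(-1)^9 = -1.
v=11: a=11^3·(≡6), b=11^2·(≡7) mod 11; (6|11)=-1, (7|11)=-1; (−1)^{3·2·5}·(-1)^2·(-1)^3 = -1.
v=5: a=5^2·(≡2), b=5^2·(≡3) mod 5; (2|5)=-1, (3|5)=-1; (−1)^{2·2·2}·(-1)^2·(-1)^2 = +1.
v=∞: -462 < 0 and 2 > 0  ⇒  (a,b)_∞ = +1.
|Ram(-462, 2)| = 2, even; anisotropic at {3, 11}.

[3, 11]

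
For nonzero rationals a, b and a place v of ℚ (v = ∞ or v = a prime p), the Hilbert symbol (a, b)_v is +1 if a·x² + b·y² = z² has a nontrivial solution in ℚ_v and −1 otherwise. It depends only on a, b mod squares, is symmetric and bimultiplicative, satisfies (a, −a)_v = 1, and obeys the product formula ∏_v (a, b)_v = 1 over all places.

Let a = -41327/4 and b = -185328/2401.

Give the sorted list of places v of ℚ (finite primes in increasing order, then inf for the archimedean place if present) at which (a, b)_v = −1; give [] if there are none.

Mod squares: a ≡ -143, b ≡ -143. Check v ∈ {∞, 2, 3, 7, 11, 13, 17}.
v=∞: -143 < 0 and -143 < 0  ⇒  (a,b)_∞ = -1.
v=17: a=17^2·(≡11), b=17^0·(≡10) mod 17; (11|17)=-1, (10|17)=-1; (−1)^{2·0·8}·(-1)^0·(-1)^2 = +1.
v=2: v_2(a)=-2, v_2(b)=4; units ≡ 1, 1 (mod 8); ε·ε+αω+βω = 0·0+-2·0+4·0 ≡ 0  ⇒  (a,b)_2 = +1.
v=7: a=7^0·(≡2), b=7^-4·(≡4) mod 7; (2|7)=+1, (4|7)=+1; (−1)^{0·-4·3}·(+1)^-4·(+1)^0 = +1.
v=11: a=11^1·(≡4), b=11^1·(≡5) mod 11; (4|11)=+1, (5|11)=+1; (−1)^{1·1·5}·(+1)^1·(+1)^1 = -1.
v=3: a=3^0·(≡1), b=3^4·(≡1) mod 3; (1|3)=+1, (1|3)=+1; (−1)^{0·4·1}·(+1)^4·(+1)^0 = +1.
v=13: a=13^1·(≡8), b=13^1·(≡2) mod 13; (8|13)=-1, (2|13)=-1; (−1)^{1·1·6}·(-1)^1·(-1)^1 = +1.
(-143, -143 / ℚ) ramifies at {11, ∞}: a division algebra.

[11, inf]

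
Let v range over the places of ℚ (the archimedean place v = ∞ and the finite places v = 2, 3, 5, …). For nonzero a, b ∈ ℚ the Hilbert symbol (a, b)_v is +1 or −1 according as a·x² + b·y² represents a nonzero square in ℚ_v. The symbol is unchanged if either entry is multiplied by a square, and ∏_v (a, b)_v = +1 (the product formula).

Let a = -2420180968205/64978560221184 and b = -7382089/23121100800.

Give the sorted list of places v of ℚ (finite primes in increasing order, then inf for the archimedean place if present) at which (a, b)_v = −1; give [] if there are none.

Mod squares: a ≡ -327845, b ≡ -2. Check v ∈ {∞, 2, 3, 5, 7, 11, 13, 17, 19, 29, 41}.
v=∞: -327845 < 0 and -2 < 0  ⇒  (a,b)_∞ = -1.
v=29: a=29^1·(≡28), b=29^0·(≡26) mod 29; (28|29)=+1, (26|29)=-1; (−1)^{1·0·14}·(+1)^0·(-1)^1 = -1.
v=3: a=3^-2·(≡1), b=3^-2·(≡1) mod 3; (1|3)=+1, (1|3)=+1; (−1)^{-2·-2·1}·(+1)^-2·(+1)^-2 = +1.
v=19: a=19^3·(≡9), b=19^2·(≡7) mod 19; (9|19)=+1, (7|19)=+1; (−1)^{3·2·9}·(+1)^2·(+1)^3 = +1.
v=5: a=5^1·(≡1), b=5^-2·(≡3) mod 5; (1|5)=+1, (3|5)=-1; (−1)^{1·-2·2}·(+1)^-2·(-1)^1 = -1.
v=17: a=17^1·(≡12), b=17^0·(≡9) mod 17; (12|17)=-1, (9|17)=+1; (−1)^{1·0·8}·(-1)^0·(+1)^1 = +1.
v=11: a=11^2·(≡6), b=11^2·(≡5) mod 11; (6|11)=-1, (5|11)=+1; (−1)^{2·2·5}·(-1)^2·(+1)^2 = +1.
v=13: a=13^2·(≡11), b=13^2·(≡5) mod 13; (11|13)=-1, (5|13)=-1; (−1)^{2·2·6}·(-1)^2·(-1)^2 = +1.
v=41: a=41^-2·(≡20), b=41^0·(≡10) mod 41; (20|41)=+1, (10|41)=+1; (−1)^{-2·0·20}·(+1)^0·(+1)^-2 = +1.
v=2: v_2(a)=-32, v_2(b)=-21; units ≡ 3, 7 (mod 8); ε·ε+αω+βω = 1·1+-32·0+-21·1 ≡ 0  ⇒  (a,b)_2 = +1.
v=7: a=7^1·(≡2), b=7^-2·(≡6) mod 7; (2|7)=+1, (6|7)=-1; (−1)^{1·-2·3}·(+1)^-2·(-1)^1 = -1.
Ram(-327845, -2) = {5, 7, 29, ∞}; no ℚ_5-point on the conic.

[5, 7, 29, inf]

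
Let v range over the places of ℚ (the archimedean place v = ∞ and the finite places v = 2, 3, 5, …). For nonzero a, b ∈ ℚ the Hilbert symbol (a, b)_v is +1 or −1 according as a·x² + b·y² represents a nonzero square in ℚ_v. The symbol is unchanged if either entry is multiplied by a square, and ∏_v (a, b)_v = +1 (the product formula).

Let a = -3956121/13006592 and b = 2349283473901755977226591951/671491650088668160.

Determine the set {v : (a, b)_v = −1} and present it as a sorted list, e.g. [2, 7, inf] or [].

[5, 23]

(a, b) ≡ (-23, 4485) mod (ℚ^×)²; places V = {2, 3, 5, 7, 11, 13, 17, 23, 47, 53, 59, ∞}.
(a,b)_11: α=0, u≡8; β=2, v≡6 (mod 11); (8|11)=-1, (6|11)=-1; sign (−1)^0·-1^2·-1^0 = +1.
(a,b)_23: α=-1, u≡21; β=-3, v≡22 (mod 23); (21|23)=-1, (22|23)=-1; sign (−1)^1·-1^-3·-1^-1 = -1.
(a,b)_59: α=0, u≡17; β=2, v≡53 (mod 59); (17|59)=+1, (53|59)=+1; sign (−1)^0·+1^2·+1^0 = +1.
(a,b)_5: α=0, u≡2; β=-1, v≡3 (mod 5); (2|5)=-1, (3|5)=-1; sign (−1)^0·-1^-1·-1^0 = -1.
(a,b)_17: α=2, u≡12; β=6, v≡10 (mod 17); (12|17)=-1, (10|17)=-1; sign (−1)^0·-1^6·-1^2 = +1.
(a,b)_47: α=-2, u≡8; β=-6, v≡13 (mod 47); (8|47)=+1, (13|47)=-1; sign (−1)^0·+1^-6·-1^-2 = +1.
(a,b)_13: α=2, u≡4; β=1, v≡7 (mod 13); (4|13)=+1, (7|13)=-1; sign (−1)^0·+1^1·-1^2 = +1.
(a,b)_7: α=0, u≡5; β=2, v≡3 (mod 7); (5|7)=-1, (3|7)=-1; sign (−1)^0·-1^2·-1^0 = +1.
(a,b)_3: α=4, u≡1; β=17, v≡1 (mod 3); (1|3)=+1, (1|3)=+1; sign (−1)^0·+1^17·+1^4 = +1.
(a,b)_53: α=0, u≡51; β=2, v≡34 (mod 53); (51|53)=-1, (34|53)=-1; sign (−1)^0·-1^2·-1^0 = +1.
(a,b)_∞: sgn(-23)=−, sgn(4485)=+, so +1.
(a,b)_2: α=-8, β=-10; u≡1, v≡5 (mod 8); ε(u)ε(v)=0·0, αω(v)=-8·1, βω(u)=-10·0; sum ≡ 0  ⇒  +1.
(-23, 4485 / ℚ) ramifies at {5, 23}: a division algebra.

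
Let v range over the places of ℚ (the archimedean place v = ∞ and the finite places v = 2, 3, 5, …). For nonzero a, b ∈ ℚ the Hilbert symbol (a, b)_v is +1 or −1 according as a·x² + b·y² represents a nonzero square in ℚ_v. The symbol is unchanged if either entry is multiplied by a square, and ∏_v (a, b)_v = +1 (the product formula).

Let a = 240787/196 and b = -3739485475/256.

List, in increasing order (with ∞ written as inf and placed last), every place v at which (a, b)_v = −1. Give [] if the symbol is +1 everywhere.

Mod squares: a ≡ 667, b ≡ -177859. Check v ∈ {∞, 2, 5, 7, 11, 19, 23, 29, 37}.
v=29: a=29^1·(≡7), b=29^2·(≡10) mod 29; (7|29)=+1, (10|29)=-1; (−1)^{1·2·14}·(+1)^2·(-1)^1 = -1.
v=11: a=11^0·(≡7), b=11^1·(≡5) mod 11; (7|11)=-1, (5|11)=+1; (−1)^{0·1·5}·(-1)^1·(+1)^0 = -1.
v=19: a=19^2·(≡13), b=19^1·(≡1) mod 19; (13|19)=-1, (1|19)=+1; (−1)^{2·1·9}·(-1)^1·(+1)^2 = -1.
v=7: a=7^-2·(≡2), b=7^0·(≡4) mod 7; (2|7)=+1, (4|7)=+1; (−1)^{-2·0·3}·(+1)^0·(+1)^-2 = +1.
v=23: a=23^1·(≡8), b=23^1·(≡18) mod 23; (8|23)=+1, (18|23)=+1; (−1)^{1·1·11}·(+1)^1·(+1)^1 = -1.
v=37: a=37^0·(≡16), b=37^1·(≡28) mod 37; (16|37)=+1, (28|37)=+1; (−1)^{0·1·18}·(+1)^1·(+1)^0 = +1.
v=2: v_2(a)=-2, v_2(b)=-8; units ≡ 3, 5 (mod 8); ε·ε+αω+βω = 1·0+-2·1+-8·1 ≡ 0  ⇒  (a,b)_2 = +1.
v=∞: 667 > 0 and -177859 < 0  ⇒  (a,b)_∞ = +1.
v=5: a=5^0·(≡2), b=5^2·(≡1) mod 5; (2|5)=-1, (1|5)=+1; (−1)^{0·2·2}·(-1)^2·(+1)^0 = +1.
|Ram(667, -177859)| = 4, even; anisotropic at {11, 19, 23, 29}.

[11, 19, 23, 29]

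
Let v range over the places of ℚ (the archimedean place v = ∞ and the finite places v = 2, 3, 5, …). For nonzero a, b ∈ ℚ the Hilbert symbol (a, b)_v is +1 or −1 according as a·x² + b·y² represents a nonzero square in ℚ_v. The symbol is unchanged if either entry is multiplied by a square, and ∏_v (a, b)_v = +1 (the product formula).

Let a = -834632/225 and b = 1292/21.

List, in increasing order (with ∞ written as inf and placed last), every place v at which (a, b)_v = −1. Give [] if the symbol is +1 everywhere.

[2, 7]

(a, b) ≡ (-2, 6783) mod (ℚ^×)²; places V = {2, 3, 5, 7, 17, 19, ∞}.
(a,b)_17: α=2, u≡9; β=1, v≡2 (mod 17); (9|17)=+1, (2|17)=+1; sign (−1)^0·+1^1·+1^2 = +1.
(a,b)_7: α=0, u≡6; β=-1, v≡6 (mod 7); (6|7)=-1, (6|7)=-1; sign (−1)^0·-1^-1·-1^0 = -1.
(a,b)_3: α=-2, u≡1; β=-1, v≡2 (mod 3); (1|3)=+1, (2|3)=-1; sign (−1)^0·+1^-1·-1^-2 = +1.
(a,b)_∞: sgn(-2)=−, sgn(6783)=+, so +1.
(a,b)_5: α=-2, u≡2; β=0, v≡2 (mod 5); (2|5)=-1, (2|5)=-1; sign (−1)^0·-1^0·-1^-2 = +1.
(a,b)_19: α=2, u≡17; β=1, v≡15 (mod 19); (17|19)=+1, (15|19)=-1; sign (−1)^0·+1^1·-1^2 = +1.
(a,b)_2: α=3, β=2; u≡7, v≡7 (mod 8); ε(u)ε(v)=1·1, αω(v)=3·0, βω(u)=2·0; sum ≡ 1  ⇒  -1.
Ram(-2, 6783) = {2, 7}; no ℚ_2-point on the conic.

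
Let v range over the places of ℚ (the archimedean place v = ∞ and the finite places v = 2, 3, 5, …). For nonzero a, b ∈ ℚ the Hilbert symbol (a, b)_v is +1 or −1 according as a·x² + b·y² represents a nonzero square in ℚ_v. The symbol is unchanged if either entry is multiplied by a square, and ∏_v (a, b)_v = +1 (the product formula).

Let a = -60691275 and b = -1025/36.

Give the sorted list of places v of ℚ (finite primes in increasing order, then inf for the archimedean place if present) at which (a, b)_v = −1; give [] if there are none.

(a, b) ≡ (-29971, -41) mod (ℚ^×)²; places V = {2, 3, 5, 17, 41, 43, ∞}.
(a,b)_43: α=1, u≡7; β=0, v≡42 (mod 43); (7|43)=-1, (42|43)=-1; sign (−1)^0·-1^0·-1^1 = -1.
(a,b)_5: α=2, u≡4; β=2, v≡4 (mod 5); (4|5)=+1, (4|5)=+1; sign (−1)^0·+1^2·+1^2 = +1.
(a,b)_41: α=1, u≡30; β=1, v≡5 (mod 41); (30|41)=-1, (5|41)=+1; sign (−1)^0·-1^1·+1^1 = -1.
(a,b)_∞: sgn(-29971)=−, sgn(-41)=−, so -1.
(a,b)_2: α=0, β=-2; u≡5, v≡7 (mod 8); ε(u)ε(v)=0·1, αω(v)=0·0, βω(u)=-2·1; sum ≡ 0  ⇒  +1.
(a,b)_3: α=4, u≡2; β=-2, v≡1 (mod 3); (2|3)=-1, (1|3)=+1; sign (−1)^0·-1^-2·+1^4 = +1.
(a,b)_17: α=1, u≡10; β=0, v≡6 (mod 17); (10|17)=-1, (6|17)=-1; sign (−1)^0·-1^0·-1^1 = -1.
|Ram(-29971, -41)| = 4, even; anisotropic at {17, 41, 43, ∞}.

[17, 41, 43, inf]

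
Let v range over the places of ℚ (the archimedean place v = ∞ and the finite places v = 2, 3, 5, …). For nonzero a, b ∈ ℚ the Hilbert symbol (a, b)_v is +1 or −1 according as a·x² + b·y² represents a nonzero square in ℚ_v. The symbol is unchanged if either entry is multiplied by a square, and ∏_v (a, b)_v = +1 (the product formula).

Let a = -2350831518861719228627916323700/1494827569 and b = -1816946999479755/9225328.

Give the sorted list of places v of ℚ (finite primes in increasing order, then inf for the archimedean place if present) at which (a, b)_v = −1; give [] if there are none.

[2, 3, 5, 7, 31, inf]

Mod squares: a ≡ -93093, b ≡ -292777485. Check v ∈ {∞, 2, 3, 5, 7, 11, 13, 17, 23, 31, 37, 41}.
v=11: a=11^3·(≡6), b=11^1·(≡9) mod 11; (6|11)=-1, (9|11)=+1; (−1)^{3·1·5}·(-1)^1·(+1)^3 = +1.
v=∞: -93093 < 0 and -292777485 < 0  ⇒  (a,b)_∞ = -1.
v=7: a=7^5·(≡4), b=7^-3·(≡2) mod 7; (4|7)=+1, (2|7)=+1; (−1)^{5·-3·3}·(+1)^-3·(+1)^5 = -1.
v=17: a=17^0·(≡1), b=17^1·(≡2) mod 17; (1|17)=+1, (2|17)=+1; (−1)^{0·1·8}·(+1)^1·(+1)^0 = +1.
v=3: a=3^9·(≡1), b=3^3·(≡1) mod 3; (1|3)=+1, (1|3)=+1; (−1)^{9·3·1}·(+1)^3·(+1)^9 = -1.
v=23: a=23^-2·(≡22), b=23^0·(≡2) mod 23; (22|23)=-1, (2|23)=+1; (−1)^{-2·0·11}·(-1)^0·(+1)^-2 = +1.
v=37: a=37^0·(≡26), b=37^1·(≡11) mod 37; (26|37)=+1, (11|37)=+1; (−1)^{0·1·18}·(+1)^1·(+1)^0 = +1.
v=41: a=41^-4·(≡10), b=41^-2·(≡34) mod 41; (10|41)=+1, (34|41)=-1; (−1)^{-4·-2·20}·(+1)^-2·(-1)^-4 = +1.
v=5: a=5^2·(≡3), b=5^1·(≡3) mod 5; (3|5)=-1, (3|5)=-1; (−1)^{2·1·2}·(-1)^1·(-1)^2 = -1.
v=2: v_2(a)=2, v_2(b)=-4; units ≡ 3, 3 (mod 8); ε·ε+αω+βω = 1·1+2·1+-4·1 ≡ 1  ⇒  (a,b)_2 = -1.
v=13: a=13^11·(≡5), b=13^7·(≡2) mod 13; (5|13)=-1, (2|13)=-1; (−1)^{11·7·6}·(-1)^7·(-1)^11 = +1.
v=31: a=31^3·(≡9), b=31^1·(≡14) mod 31; (9|31)=+1, (14|31)=+1; (−1)^{3·1·15}·(+1)^1·(+1)^3 = -1.
(-93093, -292777485 / ℚ) ramifies at {2, 3, 5, 7, 31, ∞}: a division algebra.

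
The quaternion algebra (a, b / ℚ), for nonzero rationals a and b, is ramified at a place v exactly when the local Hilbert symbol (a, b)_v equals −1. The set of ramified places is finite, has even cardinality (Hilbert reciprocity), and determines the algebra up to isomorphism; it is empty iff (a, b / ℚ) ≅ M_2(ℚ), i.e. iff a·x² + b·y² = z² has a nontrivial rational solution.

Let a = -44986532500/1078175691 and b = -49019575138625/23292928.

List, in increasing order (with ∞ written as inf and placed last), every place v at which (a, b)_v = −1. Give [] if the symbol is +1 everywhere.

(a, b) ≡ (-41287, -10181580635) mod (ℚ^×)²; places V = {2, 3, 5, 7, 13, 19, 23, 31, 37, 41, 43, 53, ∞}.
(a,b)_7: α=2, u≡5; β=2, v≡6 (mod 7); (5|7)=-1, (6|7)=-1; sign (−1)^0·-1^2·-1^2 = +1.
(a,b)_13: α=2, u≡3; β=2, v≡5 (mod 13); (3|13)=+1, (5|13)=-1; sign (−1)^0·+1^2·-1^2 = +1.
(a,b)_23: α=0, u≡15; β=-2, v≡6 (mod 23); (15|23)=-1, (6|23)=+1; sign (−1)^0·-1^-2·+1^0 = +1.
(a,b)_5: α=4, u≡3; β=3, v≡2 (mod 5); (3|5)=-1, (2|5)=-1; sign (−1)^0·-1^3·-1^4 = -1.
(a,b)_∞: sgn(-41287)=−, sgn(-10181580635)=−, so -1.
(a,b)_37: α=0, u≡19; β=1, v≡26 (mod 37); (19|37)=-1, (26|37)=+1; sign (−1)^0·-1^1·+1^0 = -1.
(a,b)_3: α=-10, u≡2; β=0, v≡1 (mod 3); (2|3)=-1, (1|3)=+1; sign (−1)^0·-1^0·+1^-10 = +1.
(a,b)_41: α=1, u≡37; β=1, v≡25 (mod 41); (37|41)=+1, (25|41)=+1; sign (−1)^0·+1^1·+1^1 = +1.
(a,b)_2: α=2, β=-10; u≡1, v≡5 (mod 8); ε(u)ε(v)=0·0, αω(v)=2·1, βω(u)=-10·0; sum ≡ 0  ⇒  +1.
(a,b)_31: α=-2, u≡7; β=1, v≡5 (mod 31); (7|31)=+1, (5|31)=+1; sign (−1)^0·+1^1·+1^-2 = +1.
(a,b)_43: α=0, u≡35; β=-1, v≡38 (mod 43); (35|43)=+1, (38|43)=+1; sign (−1)^0·+1^-1·+1^0 = +1.
(a,b)_53: α=1, u≡15; β=1, v≡6 (mod 53); (15|53)=+1, (6|53)=+1; sign (−1)^0·+1^1·+1^1 = +1.
(a,b)_19: α=-1, u≡12; β=1, v≡14 (mod 19); (12|19)=-1, (14|19)=-1; sign (−1)^1·-1^1·-1^-1 = -1.
|Ram(-41287, -10181580635)| = 4, even; anisotropic at {5, 19, 37, ∞}.

[5, 19, 37, inf]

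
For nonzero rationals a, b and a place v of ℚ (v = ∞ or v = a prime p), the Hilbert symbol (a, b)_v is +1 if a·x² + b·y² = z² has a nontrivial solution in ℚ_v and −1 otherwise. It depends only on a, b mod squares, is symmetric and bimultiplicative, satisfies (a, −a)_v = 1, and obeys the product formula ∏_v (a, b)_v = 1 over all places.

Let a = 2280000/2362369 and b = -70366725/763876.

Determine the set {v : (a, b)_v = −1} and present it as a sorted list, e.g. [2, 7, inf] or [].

Mod squares: a ≡ 57, b ≡ -429. Check v ∈ {∞, 2, 3, 5, 11, 13, 19, 23, 29, 53}.
v=∞: 57 > 0 and -429 < 0  ⇒  (a,b)_∞ = +1.
v=23: a=23^0·(≡15), b=23^-2·(≡13) mod 23; (15|23)=-1, (13|23)=+1; (−1)^{0·-2·11}·(-1)^-2·(+1)^0 = +1.
v=29: a=29^-2·(≡24), b=29^0·(≡4) mod 29; (24|29)=+1, (4|29)=+1; (−1)^{-2·0·14}·(+1)^0·(+1)^-2 = +1.
v=2: v_2(a)=6, v_2(b)=-2; units ≡ 1, 3 (mod 8); ε·ε+αω+βω = 0·1+6·1+-2·0 ≡ 0  ⇒  (a,b)_2 = +1.
v=5: a=5^4·(≡2), b=5^2·(≡1) mod 5; (2|5)=-1, (1|5)=+1; (−1)^{4·2·2}·(-1)^2·(+1)^4 = +1.
v=53: a=53^-2·(≡1), b=53^0·(≡41) mod 53; (1|53)=+1, (41|53)=-1; (−1)^{-2·0·26}·(+1)^0·(-1)^-2 = +1.
v=19: a=19^1·(≡18), b=19^-2·(≡14) mod 19; (18|19)=-1, (14|19)=-1; (−1)^{1·-2·9}·(-1)^-2·(-1)^1 = -1.
v=3: a=3^1·(≡1), b=3^9·(≡1) mod 3; (1|3)=+1, (1|3)=+1; (−1)^{1·9·1}·(+1)^9·(+1)^1 = -1.
v=11: a=11^0·(≡7), b=11^1·(≡3) mod 11; (7|11)=-1, (3|11)=+1; (−1)^{0·1·5}·(-1)^1·(+1)^0 = -1.
v=13: a=13^0·(≡11), b=13^1·(≡7) mod 13; (11|13)=-1, (7|13)=-1; (−1)^{0·1·6}·(-1)^1·(-1)^0 = -1.
Ram(57, -429) = {3, 11, 13, 19}; no ℚ_3-point on the conic.

[3, 11, 13, 19]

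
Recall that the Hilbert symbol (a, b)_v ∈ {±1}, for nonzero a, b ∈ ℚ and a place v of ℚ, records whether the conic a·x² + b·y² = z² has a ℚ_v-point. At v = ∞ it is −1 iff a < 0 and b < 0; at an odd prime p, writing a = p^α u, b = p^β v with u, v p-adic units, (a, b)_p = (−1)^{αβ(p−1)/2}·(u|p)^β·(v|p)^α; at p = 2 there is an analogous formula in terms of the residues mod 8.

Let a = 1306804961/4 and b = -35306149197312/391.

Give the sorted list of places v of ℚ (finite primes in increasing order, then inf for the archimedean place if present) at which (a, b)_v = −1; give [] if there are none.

[7, 37]

(a, b) ≡ (161, -202538) mod (ℚ^×)²; places V = {2, 3, 7, 11, 17, 23, 37, ∞}.
(a,b)_11: α=2, u≡8; β=0, v≡3 (mod 11); (8|11)=-1, (3|11)=+1; sign (−1)^0·-1^0·+1^2 = +1.
(a,b)_7: α=3, u≡4; β=5, v≡4 (mod 7); (4|7)=+1, (4|7)=+1; sign (−1)^1·+1^5·+1^3 = -1.
(a,b)_∞: sgn(161)=+, sgn(-202538)=−, so +1.
(a,b)_23: α=1, u≡10; β=-1, v≡2 (mod 23); (10|23)=-1, (2|23)=+1; sign (−1)^1·-1^-1·+1^1 = +1.
(a,b)_17: α=0, u≡13; β=-1, v≡5 (mod 17); (13|17)=+1, (5|17)=-1; sign (−1)^0·+1^-1·-1^0 = +1.
(a,b)_2: α=-2, β=9; u≡1, v≡3 (mod 8); ε(u)ε(v)=0·1, αω(v)=-2·1, βω(u)=9·0; sum ≡ 0  ⇒  +1.
(a,b)_3: α=0, u≡2; β=4, v≡1 (mod 3); (2|3)=-1, (1|3)=+1; sign (−1)^0·-1^4·+1^0 = +1.
(a,b)_37: α=2, u≡20; β=3, v≡18 (mod 37); (20|37)=-1, (18|37)=-1; sign (−1)^0·-1^3·-1^2 = -1.
|Ram(161, -202538)| = 2, even; anisotropic at {7, 37}.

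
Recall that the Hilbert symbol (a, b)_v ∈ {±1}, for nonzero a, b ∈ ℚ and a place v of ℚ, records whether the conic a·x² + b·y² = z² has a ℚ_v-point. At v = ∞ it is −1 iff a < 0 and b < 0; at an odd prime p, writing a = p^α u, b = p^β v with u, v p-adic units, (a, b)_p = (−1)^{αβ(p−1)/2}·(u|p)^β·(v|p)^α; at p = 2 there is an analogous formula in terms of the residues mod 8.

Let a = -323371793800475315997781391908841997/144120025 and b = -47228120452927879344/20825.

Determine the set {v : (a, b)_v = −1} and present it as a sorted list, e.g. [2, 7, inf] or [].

[11, 17, 23, inf]

Mod squares: a ≡ -5797, b ≡ -593147. Check v ∈ {∞, 2, 3, 5, 7, 11, 17, 23, 31, 37, 41}.
v=7: a=7^-8·(≡3), b=7^-2·(≡6) mod 7; (3|7)=-1, (6|7)=-1; (−1)^{-8·-2·3}·(-1)^-2·(-1)^-8 = +1.
v=3: a=3^12·(≡2), b=3^12·(≡1) mod 3; (2|3)=-1, (1|3)=+1; (−1)^{12·12·1}·(-1)^12·(+1)^12 = +1.
v=∞: -5797 < 0 and -593147 < 0  ⇒  (a,b)_∞ = -1.
v=17: a=17^3·(≡2), b=17^-1·(≡14) mod 17; (2|17)=+1, (14|17)=-1; (−1)^{3·-1·8}·(+1)^-1·(-1)^3 = -1.
v=23: a=23^2·(≡14), b=23^1·(≡20) mod 23; (14|23)=-1, (20|23)=-1; (−1)^{2·1·11}·(-1)^1·(-1)^2 = -1.
v=11: a=11^3·(≡5), b=11^2·(≡10) mod 11; (5|11)=+1, (10|11)=-1; (−1)^{3·2·5}·(+1)^2·(-1)^3 = -1.
v=5: a=5^-2·(≡3), b=5^-2·(≡2) mod 5; (3|5)=-1, (2|5)=-1; (−1)^{-2·-2·2}·(-1)^-2·(-1)^-2 = +1.
v=37: a=37^8·(≡33), b=37^3·(≡10) mod 37; (33|37)=+1, (10|37)=+1; (−1)^{8·3·18}·(+1)^3·(+1)^8 = +1.
v=2: v_2(a)=0, v_2(b)=4; units ≡ 3, 5 (mod 8); ε·ε+αω+βω = 1·0+0·1+4·1 ≡ 0  ⇒  (a,b)_2 = +1.
v=41: a=41^2·(≡25), b=41^1·(≡30) mod 41; (25|41)=+1, (30|41)=-1; (−1)^{2·1·20}·(+1)^1·(-1)^2 = +1.
v=31: a=31^3·(≡30), b=31^2·(≡9) mod 31; (30|31)=-1, (9|31)=+1; (−1)^{3·2·15}·(-1)^2·(+1)^3 = +1.
|Ram(-5797, -593147)| = 4, even; anisotropic at {11, 17, 23, ∞}.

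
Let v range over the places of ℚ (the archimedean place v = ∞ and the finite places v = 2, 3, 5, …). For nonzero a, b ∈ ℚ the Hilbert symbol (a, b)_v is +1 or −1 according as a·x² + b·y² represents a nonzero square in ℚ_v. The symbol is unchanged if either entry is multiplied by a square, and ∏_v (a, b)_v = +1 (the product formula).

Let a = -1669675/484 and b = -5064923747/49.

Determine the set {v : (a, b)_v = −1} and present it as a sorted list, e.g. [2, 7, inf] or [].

[17, 37, 47, inf]

Mod squares: a ≡ -1363, b ≡ -29969963. Check v ∈ {∞, 2, 5, 7, 11, 13, 17, 29, 31, 37, 47, 53}.
v=47: a=47^1·(≡24), b=47^0·(≡46) mod 47; (24|47)=+1, (46|47)=-1; (−1)^{1·0·23}·(+1)^0·(-1)^1 = -1.
v=5: a=5^2·(≡2), b=5^0·(≡2) mod 5; (2|5)=-1, (2|5)=-1; (−1)^{2·0·2}·(-1)^0·(-1)^2 = +1.
v=17: a=17^0·(≡6), b=17^1·(≡6) mod 17; (6|17)=-1, (6|17)=-1; (−1)^{0·1·8}·(-1)^1·(-1)^0 = -1.
v=13: a=13^0·(≡2), b=13^2·(≡12) mod 13; (2|13)=-1, (12|13)=+1; (−1)^{0·2·6}·(-1)^2·(+1)^0 = +1.
v=29: a=29^1·(≡14), b=29^1·(≡8) mod 29; (14|29)=-1, (8|29)=-1; (−1)^{1·1·14}·(-1)^1·(-1)^1 = +1.
v=37: a=37^0·(≡8), b=37^1·(≡18) mod 37; (8|37)=-1, (18|37)=-1; (−1)^{0·1·18}·(-1)^1·(-1)^0 = -1.
v=∞: -1363 < 0 and -29969963 < 0  ⇒  (a,b)_∞ = -1.
v=2: v_2(a)=-2, v_2(b)=0; units ≡ 5, 5 (mod 8); ε·ε+αω+βω = 0·0+-2·1+0·1 ≡ 0  ⇒  (a,b)_2 = +1.
v=53: a=53^0·(≡28), b=53^1·(≡35) mod 53; (28|53)=+1, (35|53)=-1; (−1)^{0·1·26}·(+1)^1·(-1)^0 = +1.
v=7: a=7^2·(≡1), b=7^-2·(≡5) mod 7; (1|7)=+1, (5|7)=-1; (−1)^{2·-2·3}·(+1)^-2·(-1)^2 = +1.
v=31: a=31^0·(≡9), b=31^1·(≡29) mod 31; (9|31)=+1, (29|31)=-1; (−1)^{0·1·15}·(+1)^1·(-1)^0 = +1.
v=11: a=11^-2·(≡1), b=11^0·(≡8) mod 11; (1|11)=+1, (8|11)=-1; (−1)^{-2·0·5}·(+1)^0·(-1)^-2 = +1.
(-1363, -29969963 / ℚ) ramifies at {17, 37, 47, ∞}: a division algebra.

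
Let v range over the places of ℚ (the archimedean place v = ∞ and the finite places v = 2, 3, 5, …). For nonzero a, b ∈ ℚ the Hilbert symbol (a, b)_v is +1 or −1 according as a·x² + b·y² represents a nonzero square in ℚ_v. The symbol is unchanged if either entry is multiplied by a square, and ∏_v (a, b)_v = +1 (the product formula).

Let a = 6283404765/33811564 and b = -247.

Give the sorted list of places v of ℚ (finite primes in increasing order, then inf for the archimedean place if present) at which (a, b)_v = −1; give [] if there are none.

Mod squares: a ≡ 3135, b ≡ -247. Check v ∈ {∞, 2, 3, 5, 11, 13, 17, 19, 23, 29}.
v=17: a=17^2·(≡14), b=17^0·(≡8) mod 17; (14|17)=-1, (8|17)=+1; (−1)^{2·0·8}·(-1)^0·(+1)^2 = +1.
v=29: a=29^-2·(≡14), b=29^0·(≡14) mod 29; (14|29)=-1, (14|29)=-1; (−1)^{-2·0·14}·(-1)^0·(-1)^-2 = +1.
v=3: a=3^3·(≡1), b=3^0·(≡2) mod 3; (1|3)=+1, (2|3)=-1; (−1)^{3·0·1}·(+1)^0·(-1)^3 = -1.
v=∞: 3135 > 0 and -247 < 0  ⇒  (a,b)_∞ = +1.
v=5: a=5^1·(≡2), b=5^0·(≡3) mod 5; (2|5)=-1, (3|5)=-1; (−1)^{1·0·2}·(-1)^0·(-1)^1 = -1.
v=19: a=19^-1·(≡13), b=19^1·(≡6) mod 19; (13|19)=-1, (6|19)=+1; (−1)^{-1·1·9}·(-1)^1·(+1)^-1 = +1.
v=11: a=11^5·(≡7), b=11^0·(≡6) mod 11; (7|11)=-1, (6|11)=-1; (−1)^{5·0·5}·(-1)^0·(-1)^5 = -1.
v=2: v_2(a)=-2, v_2(b)=0; units ≡ 7, 1 (mod 8); ε·ε+αω+βω = 1·0+-2·0+0·0 ≡ 0  ⇒  (a,b)_2 = +1.
v=13: a=13^0·(≡2), b=13^1·(≡7) mod 13; (2|13)=-1, (7|13)=-1; (−1)^{0·1·6}·(-1)^1·(-1)^0 = -1.
v=23: a=23^-2·(≡11), b=23^0·(≡6) mod 23; (11|23)=-1, (6|23)=+1; (−1)^{-2·0·11}·(-1)^0·(+1)^-2 = +1.
Ram(3135, -247) = {3, 5, 11, 13}; no ℚ_3-point on the conic.

[3, 5, 11, 13]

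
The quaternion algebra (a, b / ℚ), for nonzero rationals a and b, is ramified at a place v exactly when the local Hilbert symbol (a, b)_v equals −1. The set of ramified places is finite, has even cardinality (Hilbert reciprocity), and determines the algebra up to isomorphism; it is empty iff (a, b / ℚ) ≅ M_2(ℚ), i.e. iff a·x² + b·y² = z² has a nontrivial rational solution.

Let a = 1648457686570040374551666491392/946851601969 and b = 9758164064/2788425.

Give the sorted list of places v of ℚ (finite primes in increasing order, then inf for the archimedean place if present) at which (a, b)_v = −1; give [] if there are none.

Mod squares: a ≡ 253, b ≡ 46342. Check v ∈ {∞, 2, 3, 5, 7, 11, 13, 17, 23, 29, 37, 43, 47}.
v=2: v_2(a)=18, v_2(b)=5; units ≡ 5, 3 (mod 8); ε·ε+αω+βω = 0·1+18·1+5·1 ≡ 1  ⇒  (a,b)_2 = -1.
v=37: a=37^-2·(≡23), b=37^0·(≡13) mod 37; (23|37)=-1, (13|37)=-1; (−1)^{-2·0·18}·(-1)^0·(-1)^-2 = +1.
v=13: a=13^-2·(≡2), b=13^0·(≡4) mod 13; (2|13)=-1, (4|13)=+1; (−1)^{-2·0·6}·(-1)^0·(+1)^-2 = +1.
v=29: a=29^2·(≡26), b=29^1·(≡27) mod 29; (26|29)=-1, (27|29)=-1; (−1)^{2·1·14}·(-1)^1·(-1)^2 = -1.
v=7: a=7^-2·(≡1), b=7^0·(≡4) mod 7; (1|7)=+1, (4|7)=+1; (−1)^{-2·0·3}·(+1)^0·(+1)^-2 = +1.
v=23: a=23^1·(≡7), b=23^0·(≡17) mod 23; (7|23)=-1, (17|23)=-1; (−1)^{1·0·11}·(-1)^0·(-1)^1 = -1.
v=5: a=5^0·(≡3), b=5^-2·(≡2) mod 5; (3|5)=-1, (2|5)=-1; (−1)^{0·-2·2}·(-1)^-2·(-1)^0 = +1.
v=3: a=3^0·(≡1), b=3^-8·(≡1) mod 3; (1|3)=+1, (1|3)=+1; (−1)^{0·-8·1}·(+1)^-8·(+1)^0 = +1.
v=11: a=11^7·(≡3), b=11^2·(≡6) mod 11; (3|11)=+1, (6|11)=-1; (−1)^{7·2·5}·(+1)^2·(-1)^7 = -1.
v=47: a=47^4·(≡4), b=47^1·(≡35) mod 47; (4|47)=+1, (35|47)=-1; (−1)^{4·1·23}·(+1)^1·(-1)^4 = +1.
v=∞: 253 > 0 and 46342 > 0  ⇒  (a,b)_∞ = +1.
v=17: a=17^-4·(≡2), b=17^-1·(≡11) mod 17; (2|17)=+1, (11|17)=-1; (−1)^{-4·-1·8}·(+1)^-1·(-1)^-4 = +1.
v=43: a=43^4·(≡17), b=43^2·(≡15) mod 43; (17|43)=+1, (15|43)=+1; (−1)^{4·2·21}·(+1)^2·(+1)^4 = +1.
(253, 46342 / ℚ) ramifies at {2, 11, 23, 29}: a division algebra.

[2, 11, 23, 29]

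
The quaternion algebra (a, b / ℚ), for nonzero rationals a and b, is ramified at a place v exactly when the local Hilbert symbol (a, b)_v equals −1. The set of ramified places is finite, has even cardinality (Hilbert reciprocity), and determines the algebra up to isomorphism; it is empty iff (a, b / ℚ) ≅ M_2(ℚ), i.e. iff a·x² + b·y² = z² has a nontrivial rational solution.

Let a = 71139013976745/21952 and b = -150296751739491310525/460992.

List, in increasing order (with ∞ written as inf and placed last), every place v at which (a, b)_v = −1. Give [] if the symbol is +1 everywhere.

[3, 5, 7, 11, 13, 17]

(a, b) ≡ (25935, -138567) mod (ℚ^×)²; places V = {2, 3, 5, 7, 11, 13, 17, 19, ∞}.
(a,b)_7: α=-3, u≡1; β=-4, v≡3 (mod 7); (1|7)=+1, (3|7)=-1; sign (−1)^0·+1^-4·-1^-3 = -1.
(a,b)_17: α=2, u≡11; β=3, v≡1 (mod 17); (11|17)=-1, (1|17)=+1; sign (−1)^0·-1^3·+1^2 = -1.
(a,b)_19: α=3, u≡1; β=5, v≡10 (mod 19); (1|19)=+1, (10|19)=-1; sign (−1)^1·+1^5·-1^3 = +1.
(a,b)_11: α=2, u≡2; β=3, v≡3 (mod 11); (2|11)=-1, (3|11)=+1; sign (−1)^0·-1^3·+1^2 = -1.
(a,b)_5: α=1, u≡2; β=2, v≡2 (mod 5); (2|5)=-1, (2|5)=-1; sign (−1)^0·-1^2·-1^1 = -1.
(a,b)_13: α=3, u≡8; β=5, v≡10 (mod 13); (8|13)=-1, (10|13)=+1; sign (−1)^0·-1^5·+1^3 = -1.
(a,b)_3: α=3, u≡2; β=-1, v≡2 (mod 3); (2|3)=-1, (2|3)=-1; sign (−1)^1·-1^-1·-1^3 = -1.
(a,b)_2: α=-6, β=-6; u≡7, v≡1 (mod 8); ε(u)ε(v)=1·0, αω(v)=-6·0, βω(u)=-6·0; sum ≡ 0  ⇒  +1.
(a,b)_∞: sgn(25935)=+, sgn(-138567)=−, so +1.
(25935, -138567 / ℚ) ramifies at {3, 5, 7, 11, 13, 17}: a division algebra.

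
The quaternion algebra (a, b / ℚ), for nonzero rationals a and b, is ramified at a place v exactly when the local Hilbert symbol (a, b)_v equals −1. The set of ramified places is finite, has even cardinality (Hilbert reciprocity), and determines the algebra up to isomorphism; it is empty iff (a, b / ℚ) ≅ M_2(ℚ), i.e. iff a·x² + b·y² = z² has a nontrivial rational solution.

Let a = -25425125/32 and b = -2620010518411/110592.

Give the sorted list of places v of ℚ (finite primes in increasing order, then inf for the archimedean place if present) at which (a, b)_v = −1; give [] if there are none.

(a, b) ≡ (-10, -1353) mod (ℚ^×)²; places V = {2, 3, 5, 11, 13, 41, ∞}.
(a,b)_2: α=-5, β=-12; u≡3, v≡7 (mod 8); ε(u)ε(v)=1·1, αω(v)=-5·0, βω(u)=-12·1; sum ≡ 1  ⇒  -1.
(a,b)_13: α=0, u≡9; β=4, v≡12 (mod 13); (9|13)=+1, (12|13)=+1; sign (−1)^0·+1^4·+1^0 = +1.
(a,b)_11: α=2, u≡3; β=3, v≡4 (mod 11); (3|11)=+1, (4|11)=+1; sign (−1)^0·+1^3·+1^2 = +1.
(a,b)_5: α=3, u≡2; β=0, v≡2 (mod 5); (2|5)=-1, (2|5)=-1; sign (−1)^0·-1^0·-1^3 = -1.
(a,b)_3: α=0, u≡2; β=-3, v≡2 (mod 3); (2|3)=-1, (2|3)=-1; sign (−1)^0·-1^-3·-1^0 = -1.
(a,b)_∞: sgn(-10)=−, sgn(-1353)=−, so -1.
(a,b)_41: α=2, u≡36; β=3, v≡23 (mod 41); (36|41)=+1, (23|41)=+1; sign (−1)^0·+1^3·+1^2 = +1.
(-10, -1353 / ℚ) ramifies at {2, 3, 5, ∞}: a division algebra.

[2, 3, 5, inf]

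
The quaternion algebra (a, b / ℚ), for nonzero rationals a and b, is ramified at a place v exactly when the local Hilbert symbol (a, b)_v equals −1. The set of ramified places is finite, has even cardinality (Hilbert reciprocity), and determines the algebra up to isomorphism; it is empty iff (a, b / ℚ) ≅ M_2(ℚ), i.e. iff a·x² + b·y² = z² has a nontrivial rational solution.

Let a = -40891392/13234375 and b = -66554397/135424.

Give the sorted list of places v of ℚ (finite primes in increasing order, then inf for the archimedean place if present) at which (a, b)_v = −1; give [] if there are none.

[7, inf]

(a, b) ≡ (-3451, -893) mod (ℚ^×)²; places V = {2, 3, 5, 7, 11, 13, 17, 19, 23, 29, 47, ∞}.
(a,b)_47: α=0, u≡21; β=1, v≡9 (mod 47); (21|47)=+1, (9|47)=+1; sign (−1)^0·+1^1·+1^0 = +1.
(a,b)_∞: sgn(-3451)=−, sgn(-893)=−, so -1.
(a,b)_23: α=0, u≡22; β=-2, v≡12 (mod 23); (22|23)=-1, (12|23)=+1; sign (−1)^0·-1^-2·+1^0 = +1.
(a,b)_5: α=-6, u≡4; β=0, v≡2 (mod 5); (4|5)=+1, (2|5)=-1; sign (−1)^0·+1^0·-1^-6 = +1.
(a,b)_7: α=-1, u≡2; β=2, v≡3 (mod 7); (2|7)=+1, (3|7)=-1; sign (−1)^0·+1^2·-1^-1 = -1.
(a,b)_17: α=1, u≡2; β=0, v≡4 (mod 17); (2|17)=+1, (4|17)=+1; sign (−1)^0·+1^0·+1^1 = +1.
(a,b)_13: α=0, u≡11; β=2, v≡3 (mod 13); (11|13)=-1, (3|13)=+1; sign (−1)^0·-1^2·+1^0 = +1.
(a,b)_11: α=-2, u≡4; β=0, v≡1 (mod 11); (4|11)=+1, (1|11)=+1; sign (−1)^0·+1^0·+1^-2 = +1.
(a,b)_3: α=4, u≡2; β=2, v≡1 (mod 3); (2|3)=-1, (1|3)=+1; sign (−1)^0·-1^2·+1^4 = +1.
(a,b)_29: α=1, u≡18; β=0, v≡1 (mod 29); (18|29)=-1, (1|29)=+1; sign (−1)^0·-1^0·+1^1 = +1.
(a,b)_2: α=10, β=-8; u≡5, v≡3 (mod 8); ε(u)ε(v)=0·1, αω(v)=10·1, βω(u)=-8·1; sum ≡ 0  ⇒  +1.
(a,b)_19: α=0, u≡9; β=1, v≡10 (mod 19); (9|19)=+1, (10|19)=-1; sign (−1)^0·+1^1·-1^0 = +1.
Ram(-3451, -893) = {7, ∞}; no ℚ_7-point on the conic.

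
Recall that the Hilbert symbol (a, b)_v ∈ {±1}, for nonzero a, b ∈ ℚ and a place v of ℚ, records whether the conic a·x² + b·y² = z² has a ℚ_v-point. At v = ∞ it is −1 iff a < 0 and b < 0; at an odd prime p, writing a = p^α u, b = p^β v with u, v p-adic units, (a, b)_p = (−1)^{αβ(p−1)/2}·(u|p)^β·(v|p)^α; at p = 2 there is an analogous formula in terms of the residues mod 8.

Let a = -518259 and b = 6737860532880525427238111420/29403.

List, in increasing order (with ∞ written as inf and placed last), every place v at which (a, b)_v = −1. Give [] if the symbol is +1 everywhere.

[3, 29, 31, 41]

(a, b) ≡ (-518259, 2720747085) mod (ℚ^×)²; places V = {2, 3, 5, 7, 11, 19, 23, 29, 31, 37, 41, ∞}.
(a,b)_37: α=1, u≡16; β=3, v≡16 (mod 37); (16|37)=+1, (16|37)=+1; sign (−1)^0·+1^3·+1^1 = +1.
(a,b)_2: α=0, β=2; u≡5, v≡5 (mod 8); ε(u)ε(v)=0·0, αω(v)=0·1, βω(u)=2·1; sum ≡ 0  ⇒  +1.
(a,b)_11: α=0, u≡6; β=-2, v≡3 (mod 11); (6|11)=-1, (3|11)=+1; sign (−1)^0·-1^-2·+1^0 = +1.
(a,b)_31: α=0, u≡30; β=1, v≡22 (mod 31); (30|31)=-1, (22|31)=-1; sign (−1)^0·-1^1·-1^0 = -1.
(a,b)_41: α=0, u≡22; β=1, v≡36 (mod 41); (22|41)=-1, (36|41)=+1; sign (−1)^0·-1^1·+1^0 = -1.
(a,b)_23: α=1, u≡7; β=4, v≡16 (mod 23); (7|23)=-1, (16|23)=+1; sign (−1)^0·-1^4·+1^1 = +1.
(a,b)_7: α=1, u≡2; β=9, v≡3 (mod 7); (2|7)=+1, (3|7)=-1; sign (−1)^1·+1^9·-1^1 = +1.
(a,b)_29: α=1, u≡22; β=3, v≡10 (mod 29); (22|29)=+1, (10|29)=-1; sign (−1)^0·+1^3·-1^1 = -1.
(a,b)_3: α=1, u≡2; β=-5, v≡2 (mod 3); (2|3)=-1, (2|3)=-1; sign (−1)^1·-1^-5·-1^1 = -1.
(a,b)_5: α=0, u≡1; β=1, v≡3 (mod 5); (1|5)=+1, (3|5)=-1; sign (−1)^0·+1^1·-1^0 = +1.
(a,b)_∞: sgn(-518259)=−, sgn(2720747085)=+, so +1.
(a,b)_19: α=0, u≡4; β=1, v≡14 (mod 19); (4|19)=+1, (14|19)=-1; sign (−1)^0·+1^1·-1^0 = +1.
Ram(-518259, 2720747085) = {3, 29, 31, 41}; no ℚ_3-point on the conic.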